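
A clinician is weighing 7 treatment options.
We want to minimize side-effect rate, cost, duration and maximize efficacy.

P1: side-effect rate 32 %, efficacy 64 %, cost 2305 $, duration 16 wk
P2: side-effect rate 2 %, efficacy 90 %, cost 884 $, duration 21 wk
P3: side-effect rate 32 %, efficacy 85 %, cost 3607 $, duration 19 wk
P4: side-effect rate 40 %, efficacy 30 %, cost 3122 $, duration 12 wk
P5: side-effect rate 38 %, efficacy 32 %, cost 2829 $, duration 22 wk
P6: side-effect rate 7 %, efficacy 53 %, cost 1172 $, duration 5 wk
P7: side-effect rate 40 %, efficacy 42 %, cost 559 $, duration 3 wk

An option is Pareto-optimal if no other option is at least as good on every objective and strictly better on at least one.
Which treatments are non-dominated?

P1, P2, P3, P6, P7

P1: not dominated.
P2: not dominated (best side-effect rate).
P3: not dominated.
P4: dominated by P6 (side-effect rate 7≤40, efficacy 53≥30, cost 1172≤3122, duration 5≤12).
P5: dominated by P1 (side-effect rate 32≤38, efficacy 64≥32, cost 2305≤2829, duration 16≤22).
P6: not dominated.
P7: not dominated (best cost).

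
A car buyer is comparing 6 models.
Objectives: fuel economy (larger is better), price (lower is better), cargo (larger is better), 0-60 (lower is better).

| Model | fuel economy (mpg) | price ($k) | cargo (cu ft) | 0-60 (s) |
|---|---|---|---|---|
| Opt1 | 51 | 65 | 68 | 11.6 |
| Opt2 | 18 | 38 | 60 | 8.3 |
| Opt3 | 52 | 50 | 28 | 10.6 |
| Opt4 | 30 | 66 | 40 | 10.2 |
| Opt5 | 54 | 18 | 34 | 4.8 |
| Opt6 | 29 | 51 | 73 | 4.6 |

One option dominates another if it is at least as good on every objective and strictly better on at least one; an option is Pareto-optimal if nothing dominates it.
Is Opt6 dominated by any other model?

No

Opt1: worse on price (65 vs 51).
Opt2: worse on fuel economy (18 vs 29).
Opt3: worse on cargo (28 vs 73).
Opt4: worse on price (66 vs 51).
Opt5: worse on cargo (34 vs 73).
No option is at least as good as Opt6 on every objective and strictly better on one.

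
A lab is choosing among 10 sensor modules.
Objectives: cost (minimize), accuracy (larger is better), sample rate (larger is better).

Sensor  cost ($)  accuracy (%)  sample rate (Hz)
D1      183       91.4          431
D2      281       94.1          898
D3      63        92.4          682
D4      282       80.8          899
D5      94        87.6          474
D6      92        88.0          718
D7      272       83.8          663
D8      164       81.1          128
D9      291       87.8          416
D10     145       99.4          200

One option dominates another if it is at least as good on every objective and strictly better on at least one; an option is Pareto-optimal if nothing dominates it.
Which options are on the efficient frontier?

D1: dominated by D3 (cost 63≤183, accuracy 92.4≥91.4, sample rate 682≥431).
D2: not dominated.
D3: not dominated (best cost).
D4: not dominated (best sample rate).
D5: dominated by D3 (cost 63≤94, accuracy 92.4≥87.6, sample rate 682≥474).
D6: not dominated.
D7: dominated by D3 (cost 63≤272, accuracy 92.4≥83.8, sample rate 682≥663).
D8: dominated by D3 (cost 63≤164, accuracy 92.4≥81.1, sample rate 682≥128).
D9: dominated by D1 (cost 183≤291, accuracy 91.4≥87.8, sample rate 431≥416).
D10: not dominated (best accuracy).

D2, D3, D4, D6, D10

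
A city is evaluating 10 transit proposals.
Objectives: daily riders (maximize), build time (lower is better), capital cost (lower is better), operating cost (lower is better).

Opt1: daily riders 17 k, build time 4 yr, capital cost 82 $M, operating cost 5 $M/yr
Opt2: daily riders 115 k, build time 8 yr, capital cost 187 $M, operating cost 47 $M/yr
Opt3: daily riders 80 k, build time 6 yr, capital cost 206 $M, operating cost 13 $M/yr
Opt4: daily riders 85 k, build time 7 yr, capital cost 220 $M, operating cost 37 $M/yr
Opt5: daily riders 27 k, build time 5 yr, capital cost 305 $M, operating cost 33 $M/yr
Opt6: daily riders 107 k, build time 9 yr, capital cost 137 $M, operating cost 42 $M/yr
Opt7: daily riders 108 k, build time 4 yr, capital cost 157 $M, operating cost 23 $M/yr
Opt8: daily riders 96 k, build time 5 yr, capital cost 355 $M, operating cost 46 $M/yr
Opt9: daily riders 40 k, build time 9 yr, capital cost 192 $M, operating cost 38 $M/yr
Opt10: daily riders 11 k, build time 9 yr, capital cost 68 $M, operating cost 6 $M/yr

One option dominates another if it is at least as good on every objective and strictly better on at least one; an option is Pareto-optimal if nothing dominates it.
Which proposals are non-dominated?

Opt1: not dominated (best operating cost).
Opt2: not dominated (best daily riders).
Opt3: not dominated.
Opt4: dominated by Opt7 (daily riders 108≥85, build time 4≤7, capital cost 157≤220, operating cost 23≤37).
Opt5: dominated by Opt7 (daily riders 108≥27, build time 4≤5, capital cost 157≤305, operating cost 23≤33).
Opt6: not dominated.
Opt7: not dominated.
Opt8: dominated by Opt7 (daily riders 108≥96, build time 4≤5, capital cost 157≤355, operating cost 23≤46).
Opt9: dominated by Opt7 (daily riders 108≥40, build time 4≤9, capital cost 157≤192, operating cost 23≤38).
Opt10: not dominated (best capital cost).

Opt1, Opt2, Opt3, Opt6, Opt7, Opt10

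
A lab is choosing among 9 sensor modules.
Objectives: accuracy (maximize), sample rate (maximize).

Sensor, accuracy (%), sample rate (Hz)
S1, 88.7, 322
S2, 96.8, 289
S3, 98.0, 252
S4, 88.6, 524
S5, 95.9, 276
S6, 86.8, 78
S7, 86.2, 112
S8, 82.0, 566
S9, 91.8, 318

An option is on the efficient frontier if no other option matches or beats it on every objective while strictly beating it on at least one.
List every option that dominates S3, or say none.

S1: worse on accuracy (88.7 vs 98.0).
S2: worse on accuracy (96.8 vs 98.0).
S4: worse on accuracy (88.6 vs 98.0).
S5: worse on accuracy (95.9 vs 98.0).
S6: worse on accuracy (86.8 vs 98.0).
S7: worse on accuracy (86.2 vs 98.0).
S8: worse on accuracy (82.0 vs 98.0).
S9: worse on accuracy (91.8 vs 98.0).
No option dominates S3.

none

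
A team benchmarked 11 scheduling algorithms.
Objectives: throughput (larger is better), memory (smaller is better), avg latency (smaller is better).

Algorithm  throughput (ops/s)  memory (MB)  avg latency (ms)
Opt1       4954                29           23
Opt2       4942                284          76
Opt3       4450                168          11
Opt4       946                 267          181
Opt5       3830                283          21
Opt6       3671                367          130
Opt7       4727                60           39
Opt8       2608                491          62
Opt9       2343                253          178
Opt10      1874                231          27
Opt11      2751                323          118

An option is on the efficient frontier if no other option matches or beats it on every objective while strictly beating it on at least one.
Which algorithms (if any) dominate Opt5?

Opt3: throughput 4450≥3830, memory 168≤283, avg latency 11≤21 — dominates Opt5.
Others (Opt1, Opt2, Opt4, Opt6, Opt7, Opt8, Opt9, Opt10, Opt11) are each worse than Opt5 on at least one objective.

Opt3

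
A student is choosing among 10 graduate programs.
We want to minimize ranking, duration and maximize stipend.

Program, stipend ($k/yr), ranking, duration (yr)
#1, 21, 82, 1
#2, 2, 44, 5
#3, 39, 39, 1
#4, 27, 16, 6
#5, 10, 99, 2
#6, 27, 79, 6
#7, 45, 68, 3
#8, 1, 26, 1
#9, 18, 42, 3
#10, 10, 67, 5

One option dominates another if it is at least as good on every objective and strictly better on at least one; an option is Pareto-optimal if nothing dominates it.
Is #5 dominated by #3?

Yes

#3 vs #5: stipend 39≥10, ranking 39≤99, duration 1≤2 — #3 is at least as good on every objective with at least one strict improvement.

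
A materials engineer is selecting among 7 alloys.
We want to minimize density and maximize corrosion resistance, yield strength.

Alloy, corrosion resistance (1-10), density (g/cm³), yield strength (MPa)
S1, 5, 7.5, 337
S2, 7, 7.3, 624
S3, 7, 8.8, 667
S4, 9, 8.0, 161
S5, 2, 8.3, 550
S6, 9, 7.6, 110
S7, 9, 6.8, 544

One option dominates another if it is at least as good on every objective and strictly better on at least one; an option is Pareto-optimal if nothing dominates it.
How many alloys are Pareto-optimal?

S1: dominated by S2 (corrosion resistance 7≥5, density 7.3≤7.5, yield strength 624≥337).
S2: not dominated.
S3: not dominated (best yield strength).
S4: dominated by S7 (corrosion resistance 9≥9, density 6.8≤8.0, yield strength 544≥161).
S5: dominated by S2 (corrosion resistance 7≥2, density 7.3≤8.3, yield strength 624≥550).
S6: dominated by S7 (corrosion resistance 9≥9, density 6.8≤7.6, yield strength 544≥110).
S7: not dominated (best density).
Pareto-optimal: S2, S3, S7 → 3.

3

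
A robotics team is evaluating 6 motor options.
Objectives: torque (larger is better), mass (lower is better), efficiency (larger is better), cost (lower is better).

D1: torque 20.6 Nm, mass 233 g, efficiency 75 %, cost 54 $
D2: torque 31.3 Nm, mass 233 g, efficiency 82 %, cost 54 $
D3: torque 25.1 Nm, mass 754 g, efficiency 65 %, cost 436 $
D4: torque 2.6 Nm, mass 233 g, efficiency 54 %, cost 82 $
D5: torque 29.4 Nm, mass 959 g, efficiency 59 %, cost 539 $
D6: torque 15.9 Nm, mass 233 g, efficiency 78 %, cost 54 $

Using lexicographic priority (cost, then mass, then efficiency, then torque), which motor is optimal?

D2

First minimize cost: best is 54, kept {D1, D2, D6}.
Then minimize mass: best is 233, kept {D1, D2, D6}.
Then maximize efficiency: best is 82, kept {D2}.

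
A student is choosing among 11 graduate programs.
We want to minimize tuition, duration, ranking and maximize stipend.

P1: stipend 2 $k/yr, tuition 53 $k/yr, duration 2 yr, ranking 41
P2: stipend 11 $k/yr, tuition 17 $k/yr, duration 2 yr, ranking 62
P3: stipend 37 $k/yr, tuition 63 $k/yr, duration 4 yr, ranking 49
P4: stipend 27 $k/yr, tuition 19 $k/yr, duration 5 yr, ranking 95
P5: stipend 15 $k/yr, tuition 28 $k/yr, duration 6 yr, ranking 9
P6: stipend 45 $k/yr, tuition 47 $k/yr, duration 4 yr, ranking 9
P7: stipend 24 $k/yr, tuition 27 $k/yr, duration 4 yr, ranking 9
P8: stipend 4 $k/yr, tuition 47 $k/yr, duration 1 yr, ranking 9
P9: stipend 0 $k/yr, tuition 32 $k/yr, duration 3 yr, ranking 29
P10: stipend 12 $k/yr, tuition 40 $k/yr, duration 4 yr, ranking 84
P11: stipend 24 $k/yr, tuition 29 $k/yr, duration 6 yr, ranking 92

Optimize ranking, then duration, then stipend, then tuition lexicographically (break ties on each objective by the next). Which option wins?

First minimize ranking: best is 9, kept {P5, P6, P7, P8}.
Then minimize duration: best is 1, kept {P8}.

P8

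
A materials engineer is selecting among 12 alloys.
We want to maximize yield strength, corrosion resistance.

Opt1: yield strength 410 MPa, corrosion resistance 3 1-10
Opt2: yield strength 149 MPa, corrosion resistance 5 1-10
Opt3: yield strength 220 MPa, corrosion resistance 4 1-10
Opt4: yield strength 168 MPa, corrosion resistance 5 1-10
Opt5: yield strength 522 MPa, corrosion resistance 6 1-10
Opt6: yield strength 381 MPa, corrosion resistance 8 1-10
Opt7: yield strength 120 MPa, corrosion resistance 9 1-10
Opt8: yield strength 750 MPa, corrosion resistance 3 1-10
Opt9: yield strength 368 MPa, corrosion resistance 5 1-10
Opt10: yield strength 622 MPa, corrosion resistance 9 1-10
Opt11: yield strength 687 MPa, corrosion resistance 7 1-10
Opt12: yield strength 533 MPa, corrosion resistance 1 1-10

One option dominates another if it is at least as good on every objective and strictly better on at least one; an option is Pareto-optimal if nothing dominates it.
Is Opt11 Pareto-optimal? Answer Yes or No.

Yes

Opt1: worse on yield strength (410 vs 687).
Opt2: worse on yield strength (149 vs 687).
Opt3: worse on yield strength (220 vs 687).
Opt4: worse on yield strength (168 vs 687).
Opt5: worse on yield strength (522 vs 687).
Opt6: worse on yield strength (381 vs 687).
Opt7: worse on yield strength (120 vs 687).
Opt8: worse on corrosion resistance (3 vs 7).
Opt9: worse on yield strength (368 vs 687).
Opt10: worse on yield strength (622 vs 687).
Opt12: worse on yield strength (533 vs 687).
No option is at least as good as Opt11 on every objective and strictly better on one.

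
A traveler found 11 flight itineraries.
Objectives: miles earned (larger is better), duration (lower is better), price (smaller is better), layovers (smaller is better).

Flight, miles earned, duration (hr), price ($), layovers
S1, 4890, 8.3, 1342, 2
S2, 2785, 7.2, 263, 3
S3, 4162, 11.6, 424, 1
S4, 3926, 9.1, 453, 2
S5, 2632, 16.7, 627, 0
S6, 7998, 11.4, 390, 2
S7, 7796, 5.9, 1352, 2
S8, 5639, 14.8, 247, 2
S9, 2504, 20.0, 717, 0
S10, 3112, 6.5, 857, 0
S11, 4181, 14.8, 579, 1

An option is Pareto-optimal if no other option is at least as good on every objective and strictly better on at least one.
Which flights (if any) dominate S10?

S1: worse on duration (8.3 vs 6.5).
S2: worse on miles earned (2785 vs 3112).
S3: worse on duration (11.6 vs 6.5).
S4: worse on duration (9.1 vs 6.5).
S5: worse on miles earned (2632 vs 3112).
S6: worse on duration (11.4 vs 6.5).
S7: worse on price (1352 vs 857).
S8: worse on duration (14.8 vs 6.5).
S9: worse on miles earned (2504 vs 3112).
S11: worse on duration (14.8 vs 6.5).
No option dominates S10.

none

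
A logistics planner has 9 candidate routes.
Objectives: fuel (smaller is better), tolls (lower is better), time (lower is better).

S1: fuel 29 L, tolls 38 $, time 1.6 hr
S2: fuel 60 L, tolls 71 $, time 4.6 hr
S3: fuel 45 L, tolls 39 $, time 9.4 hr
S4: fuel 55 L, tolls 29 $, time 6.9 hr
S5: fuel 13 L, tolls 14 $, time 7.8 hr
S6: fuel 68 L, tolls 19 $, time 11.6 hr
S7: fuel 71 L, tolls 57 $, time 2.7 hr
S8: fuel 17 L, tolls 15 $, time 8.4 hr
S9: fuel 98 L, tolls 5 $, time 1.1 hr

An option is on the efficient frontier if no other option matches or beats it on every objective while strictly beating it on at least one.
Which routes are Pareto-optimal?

S1: not dominated.
S2: dominated by S1 (fuel 29≤60, tolls 38≤71, time 1.6≤4.6).
S3: dominated by S1 (fuel 29≤45, tolls 38≤39, time 1.6≤9.4).
S4: not dominated.
S5: not dominated (best fuel).
S6: dominated by S5 (fuel 13≤68, tolls 14≤19, time 7.8≤11.6).
S7: dominated by S1 (fuel 29≤71, tolls 38≤57, time 1.6≤2.7).
S8: dominated by S5 (fuel 13≤17, tolls 14≤15, time 7.8≤8.4).
S9: not dominated (best tolls).

S1, S4, S5, S9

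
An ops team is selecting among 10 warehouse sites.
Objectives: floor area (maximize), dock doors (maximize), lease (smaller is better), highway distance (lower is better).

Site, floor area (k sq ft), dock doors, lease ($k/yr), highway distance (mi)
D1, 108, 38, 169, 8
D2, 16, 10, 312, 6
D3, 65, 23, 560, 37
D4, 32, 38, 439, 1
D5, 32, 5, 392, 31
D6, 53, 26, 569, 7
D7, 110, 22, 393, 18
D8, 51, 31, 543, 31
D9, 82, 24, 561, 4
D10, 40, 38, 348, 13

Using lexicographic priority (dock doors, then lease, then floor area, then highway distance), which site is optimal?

First maximize dock doors: best is 38, kept {D1, D4, D10}.
Then minimize lease: best is 169, kept {D1}.

D1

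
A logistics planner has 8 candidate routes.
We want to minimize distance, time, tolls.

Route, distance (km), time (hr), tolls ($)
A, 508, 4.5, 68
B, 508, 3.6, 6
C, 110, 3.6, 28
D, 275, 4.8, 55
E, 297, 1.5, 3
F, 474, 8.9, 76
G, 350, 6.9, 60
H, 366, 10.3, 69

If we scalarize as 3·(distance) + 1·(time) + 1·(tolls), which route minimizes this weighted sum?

C

A: 3·508 + 1·4.5 + 1·68 = 1596.5
B: 3·508 + 1·3.6 + 1·6 = 1533.6
C: 3·110 + 1·3.6 + 1·28 = 361.6
D: 3·275 + 1·4.8 + 1·55 = 884.8
E: 3·297 + 1·1.5 + 1·3 = 895.5
F: 3·474 + 1·8.9 + 1·76 = 1506.9
G: 3·350 + 1·6.9 + 1·60 = 1116.9
H: 3·366 + 1·10.3 + 1·69 = 1177.3
Lowest: C at 361.6.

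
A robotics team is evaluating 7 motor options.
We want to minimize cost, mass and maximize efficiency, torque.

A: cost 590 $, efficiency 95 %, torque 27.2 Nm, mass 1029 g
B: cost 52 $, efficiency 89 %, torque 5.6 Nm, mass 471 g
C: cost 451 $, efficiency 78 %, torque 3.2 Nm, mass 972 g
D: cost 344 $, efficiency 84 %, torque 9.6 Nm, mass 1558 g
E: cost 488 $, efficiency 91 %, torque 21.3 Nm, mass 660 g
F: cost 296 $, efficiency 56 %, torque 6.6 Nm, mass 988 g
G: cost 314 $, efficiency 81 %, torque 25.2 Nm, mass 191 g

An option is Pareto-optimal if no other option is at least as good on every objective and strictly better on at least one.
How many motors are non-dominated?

A: not dominated (best efficiency).
B: not dominated (best cost).
C: dominated by B (cost 52≤451, efficiency 89≥78, torque 5.6≥3.2, mass 471≤972).
D: not dominated.
E: not dominated.
F: not dominated.
G: not dominated (best mass).
Pareto-optimal: A, B, D, E, F, G → 6.

6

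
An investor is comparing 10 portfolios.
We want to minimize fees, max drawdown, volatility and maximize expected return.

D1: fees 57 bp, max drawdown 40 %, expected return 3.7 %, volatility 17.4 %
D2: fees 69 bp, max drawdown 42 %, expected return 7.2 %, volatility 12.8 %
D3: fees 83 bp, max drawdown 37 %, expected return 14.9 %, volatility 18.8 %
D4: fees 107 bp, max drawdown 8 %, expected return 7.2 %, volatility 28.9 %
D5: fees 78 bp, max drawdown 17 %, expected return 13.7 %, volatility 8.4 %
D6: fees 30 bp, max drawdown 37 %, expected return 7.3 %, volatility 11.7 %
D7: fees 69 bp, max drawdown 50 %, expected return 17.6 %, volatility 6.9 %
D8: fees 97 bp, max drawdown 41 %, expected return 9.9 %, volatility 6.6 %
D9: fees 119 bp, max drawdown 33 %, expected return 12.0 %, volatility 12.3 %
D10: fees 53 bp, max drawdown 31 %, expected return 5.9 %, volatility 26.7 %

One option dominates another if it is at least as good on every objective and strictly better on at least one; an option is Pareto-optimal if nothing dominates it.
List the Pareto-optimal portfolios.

D1: dominated by D6 (fees 30≤57, max drawdown 37≤40, expected return 7.3≥3.7, volatility 11.7≤17.4).
D2: dominated by D6 (fees 30≤69, max drawdown 37≤42, expected return 7.3≥7.2, volatility 11.7≤12.8).
D3: not dominated.
D4: not dominated (best max drawdown).
D5: not dominated.
D6: not dominated (best fees).
D7: not dominated (best expected return).
D8: not dominated (best volatility).
D9: dominated by D5 (fees 78≤119, max drawdown 17≤33, expected return 13.7≥12.0, volatility 8.4≤12.3).
D10: not dominated.

D3, D4, D5, D6, D7, D8, D10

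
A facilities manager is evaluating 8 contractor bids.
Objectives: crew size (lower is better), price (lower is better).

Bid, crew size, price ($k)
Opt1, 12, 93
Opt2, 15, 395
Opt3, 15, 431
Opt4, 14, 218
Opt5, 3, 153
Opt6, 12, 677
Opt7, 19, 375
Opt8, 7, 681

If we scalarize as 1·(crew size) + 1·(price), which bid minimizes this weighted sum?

Opt1: 1·12 + 1·93 = 105
Opt2: 1·15 + 1·395 = 410
Opt3: 1·15 + 1·431 = 446
Opt4: 1·14 + 1·218 = 232
Opt5: 1·3 + 1·153 = 156
Opt6: 1·12 + 1·677 = 689
Opt7: 1·19 + 1·375 = 394
Opt8: 1·7 + 1·681 = 688
Lowest: Opt1 at 105.

Opt1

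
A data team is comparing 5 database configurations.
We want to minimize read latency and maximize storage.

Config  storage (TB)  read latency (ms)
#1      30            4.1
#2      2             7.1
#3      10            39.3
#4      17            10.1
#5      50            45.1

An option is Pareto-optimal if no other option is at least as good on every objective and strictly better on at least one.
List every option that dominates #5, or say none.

none

#1: worse on storage (30 vs 50).
#2: worse on storage (2 vs 50).
#3: worse on storage (10 vs 50).
#4: worse on storage (17 vs 50).
No option dominates #5.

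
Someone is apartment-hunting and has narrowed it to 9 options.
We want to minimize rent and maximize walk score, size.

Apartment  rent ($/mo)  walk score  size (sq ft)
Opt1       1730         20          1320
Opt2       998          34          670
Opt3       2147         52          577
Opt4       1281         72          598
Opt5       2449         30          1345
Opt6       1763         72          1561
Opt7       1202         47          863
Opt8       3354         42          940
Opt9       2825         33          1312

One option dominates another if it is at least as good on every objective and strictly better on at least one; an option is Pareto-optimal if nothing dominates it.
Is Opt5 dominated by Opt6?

Yes

Opt6 vs Opt5: rent 1763≤2449, walk score 72≥30, size 1561≥1345 — Opt6 is at least as good on every objective with at least one strict improvement.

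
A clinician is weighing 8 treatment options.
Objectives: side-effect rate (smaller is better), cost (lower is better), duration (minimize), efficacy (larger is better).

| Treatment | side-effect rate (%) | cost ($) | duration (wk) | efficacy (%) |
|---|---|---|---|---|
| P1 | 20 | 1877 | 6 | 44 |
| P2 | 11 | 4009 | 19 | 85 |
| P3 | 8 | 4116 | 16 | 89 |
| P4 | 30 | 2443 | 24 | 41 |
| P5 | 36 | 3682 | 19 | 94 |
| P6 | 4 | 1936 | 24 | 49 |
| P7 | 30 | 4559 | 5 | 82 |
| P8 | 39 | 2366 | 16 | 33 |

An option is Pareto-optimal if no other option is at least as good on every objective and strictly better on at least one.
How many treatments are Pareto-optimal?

6

P1: not dominated (best cost).
P2: not dominated.
P3: not dominated.
P4: dominated by P1 (side-effect rate 20≤30, cost 1877≤2443, duration 6≤24, efficacy 44≥41).
P5: not dominated (best efficacy).
P6: not dominated (best side-effect rate).
P7: not dominated (best duration).
P8: dominated by P1 (side-effect rate 20≤39, cost 1877≤2366, duration 6≤16, efficacy 44≥33).
Pareto-optimal: P1, P2, P3, P5, P6, P7 → 6.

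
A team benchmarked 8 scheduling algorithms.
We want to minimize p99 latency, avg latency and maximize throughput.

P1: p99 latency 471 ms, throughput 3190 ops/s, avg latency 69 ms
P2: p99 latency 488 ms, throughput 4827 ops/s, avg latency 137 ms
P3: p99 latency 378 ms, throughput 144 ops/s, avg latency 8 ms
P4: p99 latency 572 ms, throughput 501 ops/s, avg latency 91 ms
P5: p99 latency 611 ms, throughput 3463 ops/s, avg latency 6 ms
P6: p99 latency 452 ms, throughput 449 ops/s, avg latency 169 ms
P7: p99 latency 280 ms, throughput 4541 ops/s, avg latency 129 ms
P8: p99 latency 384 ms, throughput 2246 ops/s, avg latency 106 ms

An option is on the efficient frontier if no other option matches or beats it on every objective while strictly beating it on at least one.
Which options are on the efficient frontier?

P1: not dominated.
P2: not dominated (best throughput).
P3: not dominated.
P4: dominated by P1 (p99 latency 471≤572, throughput 3190≥501, avg latency 69≤91).
P5: not dominated (best avg latency).
P6: dominated by P7 (p99 latency 280≤452, throughput 4541≥449, avg latency 129≤169).
P7: not dominated (best p99 latency).
P8: not dominated.

P1, P2, P3, P5, P7, P8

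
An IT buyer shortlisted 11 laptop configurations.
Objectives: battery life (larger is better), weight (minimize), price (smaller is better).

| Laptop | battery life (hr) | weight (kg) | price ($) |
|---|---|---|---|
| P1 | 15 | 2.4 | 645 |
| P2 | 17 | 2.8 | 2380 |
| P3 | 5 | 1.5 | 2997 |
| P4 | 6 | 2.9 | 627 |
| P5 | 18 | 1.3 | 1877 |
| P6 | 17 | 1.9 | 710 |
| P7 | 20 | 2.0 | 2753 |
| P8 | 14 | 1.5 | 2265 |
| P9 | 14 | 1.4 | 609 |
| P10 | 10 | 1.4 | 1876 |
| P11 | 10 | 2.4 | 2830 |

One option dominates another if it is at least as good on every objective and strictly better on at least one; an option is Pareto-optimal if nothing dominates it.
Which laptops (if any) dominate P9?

P1: worse on weight (2.4 vs 1.4).
P2: worse on weight (2.8 vs 1.4).
P3: worse on battery life (5 vs 14).
P4: worse on battery life (6 vs 14).
P5: worse on price (1877 vs 609).
P6: worse on weight (1.9 vs 1.4).
P7: worse on weight (2.0 vs 1.4).
P8: worse on weight (1.5 vs 1.4).
P10: worse on battery life (10 vs 14).
P11: worse on battery life (10 vs 14).
No option dominates P9.

none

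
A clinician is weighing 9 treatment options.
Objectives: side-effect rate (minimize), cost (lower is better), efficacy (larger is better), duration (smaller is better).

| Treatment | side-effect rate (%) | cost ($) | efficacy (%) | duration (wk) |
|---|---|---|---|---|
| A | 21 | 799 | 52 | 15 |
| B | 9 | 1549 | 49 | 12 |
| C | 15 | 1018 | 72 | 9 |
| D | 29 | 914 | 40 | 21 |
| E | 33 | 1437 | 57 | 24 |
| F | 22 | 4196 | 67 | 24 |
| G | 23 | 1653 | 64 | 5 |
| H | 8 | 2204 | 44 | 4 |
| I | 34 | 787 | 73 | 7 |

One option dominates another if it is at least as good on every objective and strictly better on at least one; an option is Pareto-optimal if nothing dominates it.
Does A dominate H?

A vs H: A is worse on side-effect rate (21 vs 8), so it does not dominate H.

No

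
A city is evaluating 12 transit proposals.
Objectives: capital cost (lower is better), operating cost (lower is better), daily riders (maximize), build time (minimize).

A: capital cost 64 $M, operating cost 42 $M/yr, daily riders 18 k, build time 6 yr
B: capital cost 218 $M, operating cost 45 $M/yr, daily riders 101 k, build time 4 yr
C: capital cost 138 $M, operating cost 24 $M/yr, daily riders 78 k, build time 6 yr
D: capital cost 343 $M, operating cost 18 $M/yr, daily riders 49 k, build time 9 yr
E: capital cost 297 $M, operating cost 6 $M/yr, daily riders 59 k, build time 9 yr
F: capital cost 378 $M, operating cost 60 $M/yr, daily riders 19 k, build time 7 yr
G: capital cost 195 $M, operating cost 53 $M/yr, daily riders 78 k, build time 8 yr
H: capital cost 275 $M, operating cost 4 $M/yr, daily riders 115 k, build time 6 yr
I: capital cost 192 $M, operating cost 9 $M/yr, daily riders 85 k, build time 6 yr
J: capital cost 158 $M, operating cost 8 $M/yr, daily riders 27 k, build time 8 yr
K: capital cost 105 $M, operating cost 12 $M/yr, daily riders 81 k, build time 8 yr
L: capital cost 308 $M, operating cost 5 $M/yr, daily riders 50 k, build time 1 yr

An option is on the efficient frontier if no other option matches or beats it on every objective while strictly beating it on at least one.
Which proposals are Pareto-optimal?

A, B, C, H, I, J, K, L

A: not dominated (best capital cost).
B: not dominated.
C: not dominated.
D: dominated by E (capital cost 297≤343, operating cost 6≤18, daily riders 59≥49, build time 9≤9).
E: dominated by H (capital cost 275≤297, operating cost 4≤6, daily riders 115≥59, build time 6≤9).
F: dominated by B (capital cost 218≤378, operating cost 45≤60, daily riders 101≥19, build time 4≤7).
G: dominated by C (capital cost 138≤195, operating cost 24≤53, daily riders 78≥78, build time 6≤8).
H: not dominated (best operating cost).
I: not dominated.
J: not dominated.
K: not dominated.
L: not dominated (best build time).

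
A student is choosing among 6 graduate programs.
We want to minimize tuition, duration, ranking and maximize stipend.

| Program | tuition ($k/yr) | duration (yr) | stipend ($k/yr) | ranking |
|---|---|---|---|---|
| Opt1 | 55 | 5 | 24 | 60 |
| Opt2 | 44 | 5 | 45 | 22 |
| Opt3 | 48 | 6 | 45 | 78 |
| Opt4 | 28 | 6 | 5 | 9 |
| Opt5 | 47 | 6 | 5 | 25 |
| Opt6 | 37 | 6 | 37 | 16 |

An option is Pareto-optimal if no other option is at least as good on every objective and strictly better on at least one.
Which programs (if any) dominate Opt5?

Opt2: tuition 44≤47, duration 5≤6, stipend 45≥5, ranking 22≤25 — dominates Opt5.
Opt4: tuition 28≤47, duration 6≤6, stipend 5≥5, ranking 9≤25 — dominates Opt5.
Opt6: tuition 37≤47, duration 6≤6, stipend 37≥5, ranking 16≤25 — dominates Opt5.
Others (Opt1, Opt3) are each worse than Opt5 on at least one objective.

Opt2, Opt4, Opt6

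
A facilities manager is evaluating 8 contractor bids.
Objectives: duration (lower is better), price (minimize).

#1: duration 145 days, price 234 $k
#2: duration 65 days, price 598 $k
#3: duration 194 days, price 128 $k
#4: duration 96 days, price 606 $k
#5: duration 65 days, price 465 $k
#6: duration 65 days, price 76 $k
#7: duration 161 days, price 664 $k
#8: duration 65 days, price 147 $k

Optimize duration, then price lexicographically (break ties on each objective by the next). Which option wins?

#6

First minimize duration: best is 65, kept {#2, #5, #6, #8}.
Then minimize price: best is 76, kept {#6}.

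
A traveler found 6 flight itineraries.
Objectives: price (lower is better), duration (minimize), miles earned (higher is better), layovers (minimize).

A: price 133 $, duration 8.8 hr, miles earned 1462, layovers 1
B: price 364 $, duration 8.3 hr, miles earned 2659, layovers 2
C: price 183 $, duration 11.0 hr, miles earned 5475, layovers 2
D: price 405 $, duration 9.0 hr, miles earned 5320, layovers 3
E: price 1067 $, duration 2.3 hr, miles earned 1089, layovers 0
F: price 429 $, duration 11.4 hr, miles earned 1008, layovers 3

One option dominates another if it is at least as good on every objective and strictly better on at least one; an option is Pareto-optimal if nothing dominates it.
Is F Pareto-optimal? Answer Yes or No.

No

A vs F: price 133≤429, duration 8.8≤11.4, miles earned 1462≥1008, layovers 1≤3 — A is at least as good on every objective and strictly better on at least one, so A dominates F.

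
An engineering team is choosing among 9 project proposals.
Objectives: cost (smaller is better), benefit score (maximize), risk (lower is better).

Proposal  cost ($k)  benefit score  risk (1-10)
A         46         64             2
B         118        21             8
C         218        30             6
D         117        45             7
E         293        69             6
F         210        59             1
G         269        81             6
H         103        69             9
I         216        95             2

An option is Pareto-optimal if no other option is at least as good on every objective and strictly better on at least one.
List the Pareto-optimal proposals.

A: not dominated (best cost).
B: dominated by A (cost 46≤118, benefit score 64≥21, risk 2≤8).
C: dominated by A (cost 46≤218, benefit score 64≥30, risk 2≤6).
D: dominated by A (cost 46≤117, benefit score 64≥45, risk 2≤7).
E: dominated by G (cost 269≤293, benefit score 81≥69, risk 6≤6).
F: not dominated (best risk).
G: dominated by I (cost 216≤269, benefit score 95≥81, risk 2≤6).
H: not dominated.
I: not dominated (best benefit score).

A, F, H, I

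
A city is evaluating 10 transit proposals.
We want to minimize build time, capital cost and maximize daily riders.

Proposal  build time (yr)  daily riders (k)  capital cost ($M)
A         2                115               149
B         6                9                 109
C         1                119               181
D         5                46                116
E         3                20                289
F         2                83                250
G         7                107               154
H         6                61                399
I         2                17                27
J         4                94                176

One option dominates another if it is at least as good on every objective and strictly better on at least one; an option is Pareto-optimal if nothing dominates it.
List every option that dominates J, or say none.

A: build time 2≤4, daily riders 115≥94, capital cost 149≤176 — dominates J.
Others (B, C, D, E, F, G, H, I) are each worse than J on at least one objective.

A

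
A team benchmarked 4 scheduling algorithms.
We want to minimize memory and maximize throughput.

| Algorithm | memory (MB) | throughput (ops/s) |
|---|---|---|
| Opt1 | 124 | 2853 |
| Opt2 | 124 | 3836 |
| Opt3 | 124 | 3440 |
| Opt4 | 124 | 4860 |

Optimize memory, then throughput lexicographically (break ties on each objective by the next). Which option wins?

First minimize memory: best is 124, kept {Opt1, Opt2, Opt3, Opt4}.
Then maximize throughput: best is 4860, kept {Opt4}.

Opt4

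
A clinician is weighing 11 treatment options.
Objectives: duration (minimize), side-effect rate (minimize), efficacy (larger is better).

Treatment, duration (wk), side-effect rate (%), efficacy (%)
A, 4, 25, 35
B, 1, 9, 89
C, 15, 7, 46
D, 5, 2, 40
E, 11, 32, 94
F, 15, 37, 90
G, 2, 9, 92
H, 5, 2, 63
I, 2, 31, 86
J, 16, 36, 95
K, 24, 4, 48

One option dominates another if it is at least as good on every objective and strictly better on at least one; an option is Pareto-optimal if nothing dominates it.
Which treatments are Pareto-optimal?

A: dominated by B (duration 1≤4, side-effect rate 9≤25, efficacy 89≥35).
B: not dominated (best duration).
C: dominated by H (duration 5≤15, side-effect rate 2≤7, efficacy 63≥46).
D: dominated by H (duration 5≤5, side-effect rate 2≤2, efficacy 63≥40).
E: not dominated.
F: dominated by E (duration 11≤15, side-effect rate 32≤37, efficacy 94≥90).
G: not dominated.
H: not dominated.
I: dominated by B (duration 1≤2, side-effect rate 9≤31, efficacy 89≥86).
J: not dominated (best efficacy).
K: dominated by H (duration 5≤24, side-effect rate 2≤4, efficacy 63≥48).

B, E, G, H, J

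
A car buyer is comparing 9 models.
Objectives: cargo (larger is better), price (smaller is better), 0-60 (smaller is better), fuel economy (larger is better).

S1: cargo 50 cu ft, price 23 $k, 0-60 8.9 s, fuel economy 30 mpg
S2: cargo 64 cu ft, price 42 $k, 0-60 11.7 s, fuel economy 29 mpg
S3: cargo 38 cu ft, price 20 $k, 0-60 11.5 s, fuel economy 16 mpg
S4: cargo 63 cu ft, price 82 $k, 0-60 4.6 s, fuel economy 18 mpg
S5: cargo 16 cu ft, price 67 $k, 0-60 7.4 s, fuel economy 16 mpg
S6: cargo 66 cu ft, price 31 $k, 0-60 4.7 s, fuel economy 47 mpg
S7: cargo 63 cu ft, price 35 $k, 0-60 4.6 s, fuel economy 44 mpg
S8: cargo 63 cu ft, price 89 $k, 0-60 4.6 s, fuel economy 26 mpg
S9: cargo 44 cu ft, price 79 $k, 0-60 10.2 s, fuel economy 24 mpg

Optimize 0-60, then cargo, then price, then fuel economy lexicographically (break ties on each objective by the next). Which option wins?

First minimize 0-60: best is 4.6, kept {S4, S7, S8}.
Then maximize cargo: best is 63, kept {S4, S7, S8}.
Then minimize price: best is 35, kept {S7}.

S7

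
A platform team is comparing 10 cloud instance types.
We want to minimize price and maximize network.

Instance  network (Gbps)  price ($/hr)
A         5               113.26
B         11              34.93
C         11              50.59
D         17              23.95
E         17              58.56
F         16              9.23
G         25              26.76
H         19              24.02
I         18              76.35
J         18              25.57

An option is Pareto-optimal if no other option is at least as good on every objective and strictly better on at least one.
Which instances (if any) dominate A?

B: network 11≥5, price 34.93≤113.26 — dominates A.
C: network 11≥5, price 50.59≤113.26 — dominates A.
D: network 17≥5, price 23.95≤113.26 — dominates A.
E: network 17≥5, price 58.56≤113.26 — dominates A.
F: network 16≥5, price 9.23≤113.26 — dominates A.
G: network 25≥5, price 26.76≤113.26 — dominates A.
H: network 19≥5, price 24.02≤113.26 — dominates A.
I: network 18≥5, price 76.35≤113.26 — dominates A.
J: network 18≥5, price 25.57≤113.26 — dominates A.

B, C, D, E, F, G, H, I, J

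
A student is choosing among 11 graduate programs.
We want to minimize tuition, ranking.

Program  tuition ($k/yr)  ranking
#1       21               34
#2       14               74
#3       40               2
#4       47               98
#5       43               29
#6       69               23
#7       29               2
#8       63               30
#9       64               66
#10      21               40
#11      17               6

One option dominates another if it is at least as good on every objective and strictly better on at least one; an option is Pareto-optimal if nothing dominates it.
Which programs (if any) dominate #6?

#3: tuition 40≤69, ranking 2≤23 — dominates #6.
#7: tuition 29≤69, ranking 2≤23 — dominates #6.
#11: tuition 17≤69, ranking 6≤23 — dominates #6.
Others (#1, #2, #4, #5, #8, #9, #10) are each worse than #6 on at least one objective.

#3, #7, #11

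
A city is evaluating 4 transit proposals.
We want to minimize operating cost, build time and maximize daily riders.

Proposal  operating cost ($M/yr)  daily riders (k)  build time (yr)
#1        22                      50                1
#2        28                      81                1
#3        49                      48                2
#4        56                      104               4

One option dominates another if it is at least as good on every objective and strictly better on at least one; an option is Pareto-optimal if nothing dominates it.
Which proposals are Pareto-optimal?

#1, #2, #4

#1: not dominated (best operating cost).
#2: not dominated.
#3: dominated by #1 (operating cost 22≤49, daily riders 50≥48, build time 1≤2).
#4: not dominated (best daily riders).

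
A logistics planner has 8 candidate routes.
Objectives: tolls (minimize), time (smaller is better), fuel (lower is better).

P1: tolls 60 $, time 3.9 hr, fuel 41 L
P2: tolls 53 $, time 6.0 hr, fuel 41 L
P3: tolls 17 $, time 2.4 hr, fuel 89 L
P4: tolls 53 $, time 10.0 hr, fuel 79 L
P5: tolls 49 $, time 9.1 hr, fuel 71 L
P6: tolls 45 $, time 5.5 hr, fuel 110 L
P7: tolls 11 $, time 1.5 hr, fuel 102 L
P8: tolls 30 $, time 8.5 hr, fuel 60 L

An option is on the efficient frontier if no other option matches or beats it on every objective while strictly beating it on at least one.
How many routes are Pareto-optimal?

P1: not dominated.
P2: not dominated.
P3: not dominated.
P4: dominated by P2 (tolls 53≤53, time 6.0≤10.0, fuel 41≤79).
P5: dominated by P8 (tolls 30≤49, time 8.5≤9.1, fuel 60≤71).
P6: dominated by P3 (tolls 17≤45, time 2.4≤5.5, fuel 89≤110).
P7: not dominated (best tolls).
P8: not dominated.
Pareto-optimal: P1, P2, P3, P7, P8 → 5.

5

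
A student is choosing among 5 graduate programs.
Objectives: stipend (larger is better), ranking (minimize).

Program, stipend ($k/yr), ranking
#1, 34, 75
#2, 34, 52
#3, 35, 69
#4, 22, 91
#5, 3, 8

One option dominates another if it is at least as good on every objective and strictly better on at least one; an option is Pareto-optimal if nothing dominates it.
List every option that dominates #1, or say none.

#2, #3

#2: stipend 34≥34, ranking 52≤75 — dominates #1.
#3: stipend 35≥34, ranking 69≤75 — dominates #1.
Others (#4, #5) are each worse than #1 on at least one objective.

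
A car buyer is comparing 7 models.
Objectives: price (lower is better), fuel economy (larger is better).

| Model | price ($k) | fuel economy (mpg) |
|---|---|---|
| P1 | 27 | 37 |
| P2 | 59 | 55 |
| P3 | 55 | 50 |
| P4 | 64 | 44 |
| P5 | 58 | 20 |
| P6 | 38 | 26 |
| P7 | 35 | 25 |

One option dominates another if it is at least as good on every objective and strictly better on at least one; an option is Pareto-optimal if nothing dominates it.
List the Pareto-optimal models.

P1, P2, P3

P1: not dominated (best price).
P2: not dominated (best fuel economy).
P3: not dominated.
P4: dominated by P2 (price 59≤64, fuel economy 55≥44).
P5: dominated by P1 (price 27≤58, fuel economy 37≥20).
P6: dominated by P1 (price 27≤38, fuel economy 37≥26).
P7: dominated by P1 (price 27≤35, fuel economy 37≥25).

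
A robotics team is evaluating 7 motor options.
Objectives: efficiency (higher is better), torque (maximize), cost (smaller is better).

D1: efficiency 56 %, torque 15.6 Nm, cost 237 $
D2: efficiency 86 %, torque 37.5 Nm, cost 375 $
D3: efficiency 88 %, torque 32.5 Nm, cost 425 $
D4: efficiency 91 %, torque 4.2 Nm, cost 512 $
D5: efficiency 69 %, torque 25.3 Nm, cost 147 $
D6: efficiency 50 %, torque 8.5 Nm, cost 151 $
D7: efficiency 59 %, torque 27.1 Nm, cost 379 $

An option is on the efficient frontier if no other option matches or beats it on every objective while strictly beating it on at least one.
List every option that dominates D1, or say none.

D5

D5: efficiency 69≥56, torque 25.3≥15.6, cost 147≤237 — dominates D1.
Others (D2, D3, D4, D6, D7) are each worse than D1 on at least one objective.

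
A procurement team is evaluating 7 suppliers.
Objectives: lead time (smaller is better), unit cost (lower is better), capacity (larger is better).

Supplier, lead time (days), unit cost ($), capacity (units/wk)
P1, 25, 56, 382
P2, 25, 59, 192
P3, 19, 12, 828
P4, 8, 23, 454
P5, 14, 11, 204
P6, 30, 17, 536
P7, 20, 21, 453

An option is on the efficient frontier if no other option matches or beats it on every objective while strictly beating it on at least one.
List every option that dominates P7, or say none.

P3: lead time 19≤20, unit cost 12≤21, capacity 828≥453 — dominates P7.
Others (P1, P2, P4, P5, P6) are each worse than P7 on at least one objective.

P3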